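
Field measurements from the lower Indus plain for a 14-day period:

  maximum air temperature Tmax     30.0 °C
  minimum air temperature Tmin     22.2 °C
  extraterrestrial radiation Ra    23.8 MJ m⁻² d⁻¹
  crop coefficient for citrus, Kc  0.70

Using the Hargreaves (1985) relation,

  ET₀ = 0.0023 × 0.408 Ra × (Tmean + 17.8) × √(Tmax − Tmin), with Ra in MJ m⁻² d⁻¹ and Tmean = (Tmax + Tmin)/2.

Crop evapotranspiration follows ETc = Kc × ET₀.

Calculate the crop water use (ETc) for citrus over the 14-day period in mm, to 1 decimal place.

Tmean = (30.0 + 22.2)/2 = 26.10 °C
0.408 Ra = 0.408 × 23.8 = 9.7104 mm/d equivalent
ET₀ = 0.0023 × 9.7104 × (26.10 + 17.8) × √7.8 = 0.0023 × 9.7104 × 43.90 × 2.7928 = 2.7382 mm/d
ETc = Kc × ET₀ = 0.70 × 2.7382 = 1.9167 mm/d
Over 14 days: 1.9167 × 14 = 26.834 mm

26.8 mm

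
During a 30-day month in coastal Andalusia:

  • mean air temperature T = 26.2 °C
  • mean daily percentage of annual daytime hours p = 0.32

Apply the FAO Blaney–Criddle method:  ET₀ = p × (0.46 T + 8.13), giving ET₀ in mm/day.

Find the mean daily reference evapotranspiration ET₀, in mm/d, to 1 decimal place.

ET₀ = 0.32 × (0.46 × 26.2 + 8.13) = 0.32 × 20.182 = 6.4582 mm/d

6.5 mm/d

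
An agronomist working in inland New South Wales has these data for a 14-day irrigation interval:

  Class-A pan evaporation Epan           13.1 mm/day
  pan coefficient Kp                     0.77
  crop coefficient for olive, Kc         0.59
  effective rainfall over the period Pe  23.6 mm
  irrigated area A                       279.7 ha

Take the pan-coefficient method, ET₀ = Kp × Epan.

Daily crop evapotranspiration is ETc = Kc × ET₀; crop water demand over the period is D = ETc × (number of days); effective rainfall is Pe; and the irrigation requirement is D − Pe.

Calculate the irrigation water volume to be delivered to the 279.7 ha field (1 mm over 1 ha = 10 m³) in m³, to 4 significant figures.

167000 m³

ET₀ = 0.77 × 13.1 = 10.0870 mm/d
ETc = Kc × ET₀ = 0.59 × 10.0870 = 5.9513 mm/d
Crop demand D = ETc × 14 d = 5.9513 × 14 = 83.318 mm
D − Pe = 83.318 − 23.6 = 59.718 mm
Volume = 59.718 mm × 279.7 ha × 10 = 167031.2 m³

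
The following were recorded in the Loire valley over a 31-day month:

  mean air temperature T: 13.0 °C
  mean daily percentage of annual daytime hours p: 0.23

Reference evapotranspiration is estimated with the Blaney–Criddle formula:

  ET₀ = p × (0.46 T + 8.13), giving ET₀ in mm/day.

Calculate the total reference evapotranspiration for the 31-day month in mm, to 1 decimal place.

ET₀ = 0.23 × (0.46 × 13.0 + 8.13) = 0.23 × 14.110 = 3.2453 mm/d
Monthly total = 3.2453 × 31 = 100.604 mm

100.6 mm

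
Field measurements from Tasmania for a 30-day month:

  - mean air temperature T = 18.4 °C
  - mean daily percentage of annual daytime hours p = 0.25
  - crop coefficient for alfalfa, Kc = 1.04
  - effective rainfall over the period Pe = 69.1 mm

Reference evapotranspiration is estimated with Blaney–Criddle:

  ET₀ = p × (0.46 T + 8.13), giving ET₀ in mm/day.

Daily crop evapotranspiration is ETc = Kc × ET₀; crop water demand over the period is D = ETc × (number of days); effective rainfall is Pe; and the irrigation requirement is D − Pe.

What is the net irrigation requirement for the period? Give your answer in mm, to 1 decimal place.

60.3 mm

ET₀ = 0.25 × (0.46 × 18.4 + 8.13) = 0.25 × 16.594 = 4.1485 mm/d
ETc = Kc × ET₀ = 1.04 × 4.1485 = 4.3144 mm/d
Crop demand D = ETc × 30 d = 4.3144 × 30 = 129.432 mm
D − Pe = 129.432 − 69.1 = 60.332 mm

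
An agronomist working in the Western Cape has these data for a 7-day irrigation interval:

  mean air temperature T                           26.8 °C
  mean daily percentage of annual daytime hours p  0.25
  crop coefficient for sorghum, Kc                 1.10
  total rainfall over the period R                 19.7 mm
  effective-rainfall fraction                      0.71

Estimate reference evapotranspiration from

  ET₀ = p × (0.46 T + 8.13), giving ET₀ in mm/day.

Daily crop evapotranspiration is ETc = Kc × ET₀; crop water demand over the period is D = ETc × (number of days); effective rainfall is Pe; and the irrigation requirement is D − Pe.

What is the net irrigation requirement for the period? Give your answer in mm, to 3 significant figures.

25.4 mm

ET₀ = 0.25 × (0.46 × 26.8 + 8.13) = 0.25 × 20.458 = 5.1145 mm/d
ETc = Kc × ET₀ = 1.10 × 5.1145 = 5.6260 mm/d
Crop demand D = ETc × 7 d = 5.6260 × 7 = 39.382 mm
Pe = 0.71 × 19.7 = 13.987 mm
D − Pe = 39.382 − 13.987 = 25.395 mm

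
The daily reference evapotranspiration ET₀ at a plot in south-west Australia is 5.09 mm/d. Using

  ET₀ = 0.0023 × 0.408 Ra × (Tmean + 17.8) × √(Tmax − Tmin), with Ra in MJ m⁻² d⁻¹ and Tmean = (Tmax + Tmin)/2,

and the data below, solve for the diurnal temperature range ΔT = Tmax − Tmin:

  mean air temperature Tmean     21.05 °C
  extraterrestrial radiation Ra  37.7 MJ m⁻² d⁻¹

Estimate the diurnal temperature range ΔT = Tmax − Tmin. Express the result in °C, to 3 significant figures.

√ΔT = ET₀ / [0.0023 × 0.408 × Ra × (Tmean+17.8)] = 5.09 / (0.0023 × 15.3816 × 38.85) = 3.7034
ΔT = 3.7034² = 13.715 °C

13.7 °C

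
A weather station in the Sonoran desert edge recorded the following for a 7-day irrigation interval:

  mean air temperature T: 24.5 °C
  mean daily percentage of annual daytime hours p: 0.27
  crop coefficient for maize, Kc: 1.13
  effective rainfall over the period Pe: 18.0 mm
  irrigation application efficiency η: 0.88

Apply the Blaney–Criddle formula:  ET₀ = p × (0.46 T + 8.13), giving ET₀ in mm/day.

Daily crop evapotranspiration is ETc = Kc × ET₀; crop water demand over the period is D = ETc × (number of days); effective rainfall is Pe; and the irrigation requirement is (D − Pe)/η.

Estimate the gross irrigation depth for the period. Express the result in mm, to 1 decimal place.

26.6 mm

ET₀ = 0.27 × (0.46 × 24.5 + 8.13) = 0.27 × 19.400 = 5.2380 mm/d
ETc = Kc × ET₀ = 1.13 × 5.2380 = 5.9189 mm/d
Crop demand D = ETc × 7 d = 5.9189 × 7 = 41.432 mm
D − Pe = 41.432 − 18.0 = 23.432 mm
Gross irrigation = 23.432 / 0.88 = 26.627 mm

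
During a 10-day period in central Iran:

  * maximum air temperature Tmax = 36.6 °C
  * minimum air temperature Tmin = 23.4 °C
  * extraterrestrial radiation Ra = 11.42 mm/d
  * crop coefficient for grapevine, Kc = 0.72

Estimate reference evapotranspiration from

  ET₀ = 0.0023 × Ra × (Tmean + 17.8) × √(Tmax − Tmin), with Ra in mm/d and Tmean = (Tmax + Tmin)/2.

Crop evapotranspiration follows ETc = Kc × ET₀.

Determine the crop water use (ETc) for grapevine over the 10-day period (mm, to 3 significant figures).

Tmean = (36.6 + 23.4)/2 = 30.00 °C
ET₀ = 0.0023 × 11.42 × (30.00 + 17.8) × √13.2 = 0.0023 × 11.42 × 47.80 × 3.6332 = 4.5615 mm/d
ETc = Kc × ET₀ = 0.72 × 4.5615 = 3.2843 mm/d
Over 10 days: 3.2843 × 10 = 32.843 mm

32.8 mm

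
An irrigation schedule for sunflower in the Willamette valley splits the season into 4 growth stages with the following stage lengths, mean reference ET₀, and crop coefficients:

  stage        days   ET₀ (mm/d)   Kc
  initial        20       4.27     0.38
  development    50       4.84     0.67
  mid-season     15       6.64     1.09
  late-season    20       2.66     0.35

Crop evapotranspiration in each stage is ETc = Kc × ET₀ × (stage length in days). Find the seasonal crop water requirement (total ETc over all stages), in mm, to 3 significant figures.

322 mm

initial: 0.38 × 4.27 × 20 = 32.45 mm
development: 0.67 × 4.84 × 50 = 162.14 mm
mid-season: 1.09 × 6.64 × 15 = 108.56 mm
late-season: 0.35 × 2.66 × 20 = 18.62 mm
Seasonal total = 321.77 mm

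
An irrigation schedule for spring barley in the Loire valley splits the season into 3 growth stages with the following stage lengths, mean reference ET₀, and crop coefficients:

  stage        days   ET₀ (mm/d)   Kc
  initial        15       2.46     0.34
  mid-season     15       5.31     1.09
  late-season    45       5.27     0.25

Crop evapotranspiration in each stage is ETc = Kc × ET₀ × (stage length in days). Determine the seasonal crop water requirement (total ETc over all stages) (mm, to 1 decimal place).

158.7 mm

initial: 0.34 × 2.46 × 15 = 12.55 mm
mid-season: 1.09 × 5.31 × 15 = 86.82 mm
late-season: 0.25 × 5.27 × 45 = 59.29 mm
Seasonal total = 158.66 mm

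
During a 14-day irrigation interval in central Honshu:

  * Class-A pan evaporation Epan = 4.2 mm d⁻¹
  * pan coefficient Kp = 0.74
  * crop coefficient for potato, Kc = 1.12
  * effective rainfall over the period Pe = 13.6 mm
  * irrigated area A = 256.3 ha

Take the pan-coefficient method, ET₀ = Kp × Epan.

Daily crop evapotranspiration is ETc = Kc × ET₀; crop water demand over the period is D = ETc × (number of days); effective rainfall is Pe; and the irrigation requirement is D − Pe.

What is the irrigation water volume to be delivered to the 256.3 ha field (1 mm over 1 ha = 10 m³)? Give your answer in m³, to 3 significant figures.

ET₀ = 0.74 × 4.2 = 3.1080 mm/d
ETc = Kc × ET₀ = 1.12 × 3.1080 = 3.4810 mm/d
Crop demand D = ETc × 14 d = 3.4810 × 14 = 48.734 mm
D − Pe = 48.734 − 13.6 = 35.134 mm
Volume = 35.134 mm × 256.3 ha × 10 = 90048.4 m³

90000 m³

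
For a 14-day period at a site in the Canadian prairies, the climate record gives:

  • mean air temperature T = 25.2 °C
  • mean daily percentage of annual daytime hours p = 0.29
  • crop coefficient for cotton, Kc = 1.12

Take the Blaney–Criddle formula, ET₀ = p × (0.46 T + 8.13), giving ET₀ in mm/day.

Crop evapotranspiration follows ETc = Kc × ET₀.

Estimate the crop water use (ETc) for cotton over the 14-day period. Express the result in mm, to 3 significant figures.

89.7 mm

ET₀ = 0.29 × (0.46 × 25.2 + 8.13) = 0.29 × 19.722 = 5.7194 mm/d
ETc = Kc × ET₀ = 1.12 × 5.7194 = 6.4057 mm/d
Over 14 days: 6.4057 × 14 = 89.680 mm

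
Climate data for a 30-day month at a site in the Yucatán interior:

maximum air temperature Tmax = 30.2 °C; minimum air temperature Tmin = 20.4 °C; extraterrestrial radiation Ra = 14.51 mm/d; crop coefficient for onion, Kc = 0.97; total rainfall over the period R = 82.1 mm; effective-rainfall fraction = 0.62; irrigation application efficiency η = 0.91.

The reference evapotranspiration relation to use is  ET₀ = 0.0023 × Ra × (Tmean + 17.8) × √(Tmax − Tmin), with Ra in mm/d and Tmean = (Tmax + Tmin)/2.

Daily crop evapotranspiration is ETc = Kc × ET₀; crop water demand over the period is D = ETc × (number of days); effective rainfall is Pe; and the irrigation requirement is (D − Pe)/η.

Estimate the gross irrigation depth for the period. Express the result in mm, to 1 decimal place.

Tmean = (30.2 + 20.4)/2 = 25.30 °C
ET₀ = 0.0023 × 14.51 × (25.30 + 17.8) × √9.8 = 0.0023 × 14.51 × 43.10 × 3.1305 = 4.5028 mm/d
ETc = Kc × ET₀ = 0.97 × 4.5028 = 4.3677 mm/d
Crop demand D = ETc × 30 d = 4.3677 × 30 = 131.031 mm
Pe = 0.62 × 82.1 = 50.902 mm
D − Pe = 131.031 − 50.902 = 80.129 mm
Gross irrigation = 80.129 / 0.91 = 88.054 mm

88.1 mm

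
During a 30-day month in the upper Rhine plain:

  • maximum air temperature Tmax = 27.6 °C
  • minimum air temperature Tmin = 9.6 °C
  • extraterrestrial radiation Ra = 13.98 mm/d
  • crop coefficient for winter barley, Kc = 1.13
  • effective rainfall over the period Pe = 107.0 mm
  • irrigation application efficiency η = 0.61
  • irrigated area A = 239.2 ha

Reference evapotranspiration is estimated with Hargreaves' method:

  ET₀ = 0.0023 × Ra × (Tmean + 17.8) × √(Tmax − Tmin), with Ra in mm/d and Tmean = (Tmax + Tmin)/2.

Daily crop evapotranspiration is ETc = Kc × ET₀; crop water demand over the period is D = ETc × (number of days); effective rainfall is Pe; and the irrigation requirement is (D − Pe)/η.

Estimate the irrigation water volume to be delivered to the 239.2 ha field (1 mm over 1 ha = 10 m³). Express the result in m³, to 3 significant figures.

Tmean = (27.6 + 9.6)/2 = 18.60 °C
ET₀ = 0.0023 × 13.98 × (18.60 + 17.8) × √18.0 = 0.0023 × 13.98 × 36.40 × 4.2426 = 4.9656 mm/d
ETc = Kc × ET₀ = 1.13 × 4.9656 = 5.6111 mm/d
Crop demand D = ETc × 30 d = 5.6111 × 30 = 168.333 mm
D − Pe = 168.333 − 107.0 = 61.333 mm
Gross irrigation = 61.333 / 0.61 = 100.546 mm
Volume = 100.546 mm × 239.2 ha × 10 = 240506.0 m³

241000 m³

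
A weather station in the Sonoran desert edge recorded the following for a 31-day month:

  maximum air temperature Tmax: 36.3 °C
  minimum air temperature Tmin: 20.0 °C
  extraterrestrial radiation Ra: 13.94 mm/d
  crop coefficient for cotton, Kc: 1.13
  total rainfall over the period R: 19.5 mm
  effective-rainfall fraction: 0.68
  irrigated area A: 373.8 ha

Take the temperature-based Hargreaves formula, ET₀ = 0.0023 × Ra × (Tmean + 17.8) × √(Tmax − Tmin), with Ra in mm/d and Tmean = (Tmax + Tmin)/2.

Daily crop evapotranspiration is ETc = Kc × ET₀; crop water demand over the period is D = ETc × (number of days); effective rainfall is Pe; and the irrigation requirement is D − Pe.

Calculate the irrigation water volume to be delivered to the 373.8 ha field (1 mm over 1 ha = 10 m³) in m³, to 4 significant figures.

729300 m³

Tmean = (36.3 + 20.0)/2 = 28.15 °C
ET₀ = 0.0023 × 13.94 × (28.15 + 17.8) × √16.3 = 0.0023 × 13.94 × 45.95 × 4.0373 = 5.9479 mm/d
ETc = Kc × ET₀ = 1.13 × 5.9479 = 6.7211 mm/d
Crop demand D = ETc × 31 d = 6.7211 × 31 = 208.354 mm
Pe = 0.68 × 19.5 = 13.260 mm
D − Pe = 208.354 − 13.260 = 195.094 mm
Volume = 195.094 mm × 373.8 ha × 10 = 729261.4 m³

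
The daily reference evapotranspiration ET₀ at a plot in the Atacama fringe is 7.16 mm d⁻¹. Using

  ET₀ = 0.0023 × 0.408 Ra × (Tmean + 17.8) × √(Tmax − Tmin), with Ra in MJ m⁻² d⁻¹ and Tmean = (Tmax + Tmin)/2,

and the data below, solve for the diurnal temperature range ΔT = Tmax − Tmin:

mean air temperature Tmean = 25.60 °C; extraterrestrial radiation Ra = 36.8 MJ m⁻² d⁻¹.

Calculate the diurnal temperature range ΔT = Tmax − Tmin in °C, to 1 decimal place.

√ΔT = ET₀ / [0.0023 × 0.408 × Ra × (Tmean+17.8)] = 7.16 / (0.0023 × 15.0144 × 43.40) = 4.7774
ΔT = 4.7774² = 22.824 °C

22.8 °C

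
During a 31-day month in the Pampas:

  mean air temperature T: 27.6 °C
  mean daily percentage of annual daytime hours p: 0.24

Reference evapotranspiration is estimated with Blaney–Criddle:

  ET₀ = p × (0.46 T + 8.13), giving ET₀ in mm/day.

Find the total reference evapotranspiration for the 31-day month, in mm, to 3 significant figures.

155 mm

ET₀ = 0.24 × (0.46 × 27.6 + 8.13) = 0.24 × 20.826 = 4.9982 mm/d
Monthly total = 4.9982 × 31 = 154.944 mm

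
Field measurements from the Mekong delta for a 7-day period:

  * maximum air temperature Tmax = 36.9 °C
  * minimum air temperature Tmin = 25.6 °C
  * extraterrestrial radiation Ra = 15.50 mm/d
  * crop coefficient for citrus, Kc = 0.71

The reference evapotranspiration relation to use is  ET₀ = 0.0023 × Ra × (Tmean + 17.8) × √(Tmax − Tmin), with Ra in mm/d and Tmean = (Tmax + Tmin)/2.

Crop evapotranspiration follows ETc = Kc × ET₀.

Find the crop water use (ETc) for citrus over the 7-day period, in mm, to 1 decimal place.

Tmean = (36.9 + 25.6)/2 = 31.25 °C
ET₀ = 0.0023 × 15.50 × (31.25 + 17.8) × √11.3 = 0.0023 × 15.50 × 49.05 × 3.3615 = 5.8780 mm/d
ETc = Kc × ET₀ = 0.71 × 5.8780 = 4.1734 mm/d
Over 7 days: 4.1734 × 7 = 29.214 mm

29.2 mm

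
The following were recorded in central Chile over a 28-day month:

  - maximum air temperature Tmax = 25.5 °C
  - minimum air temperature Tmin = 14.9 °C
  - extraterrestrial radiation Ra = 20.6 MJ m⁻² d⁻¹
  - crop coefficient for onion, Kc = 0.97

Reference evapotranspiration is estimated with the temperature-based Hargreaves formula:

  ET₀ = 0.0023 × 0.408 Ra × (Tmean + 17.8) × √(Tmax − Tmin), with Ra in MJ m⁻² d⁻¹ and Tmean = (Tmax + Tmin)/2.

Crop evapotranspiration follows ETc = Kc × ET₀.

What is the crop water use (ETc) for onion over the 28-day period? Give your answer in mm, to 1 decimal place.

65.0 mm

Tmean = (25.5 + 14.9)/2 = 20.20 °C
0.408 Ra = 0.408 × 20.6 = 8.4048 mm/d equivalent
ET₀ = 0.0023 × 8.4048 × (20.20 + 17.8) × √10.6 = 0.0023 × 8.4048 × 38.00 × 3.2558 = 2.3916 mm/d
ETc = Kc × ET₀ = 0.97 × 2.3916 = 2.3199 mm/d
Over 28 days: 2.3199 × 28 = 64.957 mm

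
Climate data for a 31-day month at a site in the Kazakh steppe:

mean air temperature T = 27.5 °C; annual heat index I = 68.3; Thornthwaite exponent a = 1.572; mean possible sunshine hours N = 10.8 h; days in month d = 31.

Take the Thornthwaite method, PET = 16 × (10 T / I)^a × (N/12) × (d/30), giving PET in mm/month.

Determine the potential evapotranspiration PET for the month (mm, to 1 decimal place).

10T/I = 10 × 27.5 / 68.3 = 4.0264
(10T/I)^a = 4.0264^1.572 = 8.9316
Uncorrected PET = 16 × 8.9316 = 142.906 mm
Correction = (N/12)(d/30) = (10.8/12)(31/30) = 0.9300
PET = 142.906 × 0.9300 = 132.903 mm/month

132.9 mm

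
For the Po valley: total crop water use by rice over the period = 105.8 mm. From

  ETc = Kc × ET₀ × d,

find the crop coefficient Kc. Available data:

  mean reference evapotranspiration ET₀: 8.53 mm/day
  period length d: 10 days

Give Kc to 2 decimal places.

ETc = Kc × ET₀ × d  ⇒  Kc = ETc / (ET₀ × d)
Kc = 105.8 / (8.53 × 10) = 105.8 / 85.30 = 1.2403

1.24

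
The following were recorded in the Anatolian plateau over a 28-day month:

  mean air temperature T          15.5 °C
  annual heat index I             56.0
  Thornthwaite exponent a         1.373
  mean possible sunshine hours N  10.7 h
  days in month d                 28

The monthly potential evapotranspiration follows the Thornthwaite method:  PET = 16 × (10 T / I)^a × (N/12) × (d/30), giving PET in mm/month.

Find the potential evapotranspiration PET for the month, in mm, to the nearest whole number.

10T/I = 10 × 15.5 / 56.0 = 2.7679
(10T/I)^a = 2.7679^1.373 = 4.0464
Uncorrected PET = 16 × 4.0464 = 64.742 mm
Correction = (N/12)(d/30) = (10.7/12)(28/30) = 0.8322
PET = 64.742 × 0.8322 = 53.878 mm/month

54 mm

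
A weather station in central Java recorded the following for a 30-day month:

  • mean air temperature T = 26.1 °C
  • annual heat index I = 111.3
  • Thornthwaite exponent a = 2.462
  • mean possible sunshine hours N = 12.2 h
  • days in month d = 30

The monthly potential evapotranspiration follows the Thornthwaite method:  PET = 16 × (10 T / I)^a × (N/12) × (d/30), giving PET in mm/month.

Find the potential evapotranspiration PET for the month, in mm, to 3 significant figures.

133 mm

10T/I = 10 × 26.1 / 111.3 = 2.3450
(10T/I)^a = 2.3450^2.462 = 8.1525
Uncorrected PET = 16 × 8.1525 = 130.440 mm
Correction = (N/12)(d/30) = (12.2/12)(30/30) = 1.0167
PET = 130.440 × 1.0167 = 132.618 mm/month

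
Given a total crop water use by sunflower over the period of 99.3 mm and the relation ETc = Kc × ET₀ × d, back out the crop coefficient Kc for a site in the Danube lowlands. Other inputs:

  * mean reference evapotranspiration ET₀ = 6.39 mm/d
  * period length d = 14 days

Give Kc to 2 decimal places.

1.11

ETc = Kc × ET₀ × d  ⇒  Kc = ETc / (ET₀ × d)
Kc = 99.3 / (6.39 × 14) = 99.3 / 89.46 = 1.1100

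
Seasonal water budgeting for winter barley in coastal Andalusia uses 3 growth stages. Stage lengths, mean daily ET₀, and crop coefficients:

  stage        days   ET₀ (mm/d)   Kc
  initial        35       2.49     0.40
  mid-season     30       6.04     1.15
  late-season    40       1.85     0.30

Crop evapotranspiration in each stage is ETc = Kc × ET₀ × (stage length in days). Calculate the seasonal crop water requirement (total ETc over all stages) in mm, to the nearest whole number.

265 mm

initial: 0.40 × 2.49 × 35 = 34.86 mm
mid-season: 1.15 × 6.04 × 30 = 208.38 mm
late-season: 0.30 × 1.85 × 40 = 22.20 mm
Seasonal total = 265.44 mm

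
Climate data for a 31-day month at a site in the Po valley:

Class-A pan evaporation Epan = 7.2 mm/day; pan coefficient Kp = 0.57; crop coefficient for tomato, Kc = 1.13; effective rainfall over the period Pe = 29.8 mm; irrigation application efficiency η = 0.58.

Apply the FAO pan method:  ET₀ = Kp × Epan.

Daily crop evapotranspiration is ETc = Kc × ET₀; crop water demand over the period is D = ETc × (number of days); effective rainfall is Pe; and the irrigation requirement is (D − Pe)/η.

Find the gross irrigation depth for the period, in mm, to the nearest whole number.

196 mm

ET₀ = 0.57 × 7.2 = 4.1040 mm/d
ETc = Kc × ET₀ = 1.13 × 4.1040 = 4.6375 mm/d
Crop demand D = ETc × 31 d = 4.6375 × 31 = 143.763 mm
D − Pe = 143.763 − 29.8 = 113.963 mm
Gross irrigation = 113.963 / 0.58 = 196.488 mm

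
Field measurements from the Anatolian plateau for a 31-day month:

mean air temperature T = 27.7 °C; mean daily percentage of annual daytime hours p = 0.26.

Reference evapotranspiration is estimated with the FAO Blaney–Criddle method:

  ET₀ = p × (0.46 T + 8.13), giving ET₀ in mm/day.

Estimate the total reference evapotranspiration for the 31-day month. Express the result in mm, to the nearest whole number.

ET₀ = 0.26 × (0.46 × 27.7 + 8.13) = 0.26 × 20.872 = 5.4267 mm/d
Monthly total = 5.4267 × 31 = 168.228 mm

168 mm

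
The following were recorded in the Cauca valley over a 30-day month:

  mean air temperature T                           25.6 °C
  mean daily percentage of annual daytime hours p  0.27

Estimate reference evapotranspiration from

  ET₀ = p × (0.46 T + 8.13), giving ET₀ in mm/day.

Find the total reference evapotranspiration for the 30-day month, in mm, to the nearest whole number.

ET₀ = 0.27 × (0.46 × 25.6 + 8.13) = 0.27 × 19.906 = 5.3746 mm/d
Monthly total = 5.3746 × 30 = 161.238 mm

161 mm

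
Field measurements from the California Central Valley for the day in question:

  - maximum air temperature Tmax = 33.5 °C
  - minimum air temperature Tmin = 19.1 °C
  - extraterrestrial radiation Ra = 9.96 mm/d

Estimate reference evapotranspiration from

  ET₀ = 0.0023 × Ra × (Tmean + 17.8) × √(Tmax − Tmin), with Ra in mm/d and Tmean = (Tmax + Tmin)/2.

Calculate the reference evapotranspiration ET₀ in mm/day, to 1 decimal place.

Tmean = (33.5 + 19.1)/2 = 26.30 °C
ET₀ = 0.0023 × 9.96 × (26.30 + 17.8) × √14.4 = 0.0023 × 9.96 × 44.10 × 3.7947 = 3.8336 mm/d

3.8 mm/day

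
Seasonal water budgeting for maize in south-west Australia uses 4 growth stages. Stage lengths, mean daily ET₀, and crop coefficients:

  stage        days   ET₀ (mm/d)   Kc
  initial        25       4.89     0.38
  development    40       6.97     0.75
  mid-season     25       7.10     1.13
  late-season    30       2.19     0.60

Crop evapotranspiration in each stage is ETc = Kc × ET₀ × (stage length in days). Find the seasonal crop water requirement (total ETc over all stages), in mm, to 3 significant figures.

initial: 0.38 × 4.89 × 25 = 46.46 mm
development: 0.75 × 6.97 × 40 = 209.10 mm
mid-season: 1.13 × 7.10 × 25 = 200.58 mm
late-season: 0.60 × 2.19 × 30 = 39.42 mm
Seasonal total = 495.56 mm

496 mm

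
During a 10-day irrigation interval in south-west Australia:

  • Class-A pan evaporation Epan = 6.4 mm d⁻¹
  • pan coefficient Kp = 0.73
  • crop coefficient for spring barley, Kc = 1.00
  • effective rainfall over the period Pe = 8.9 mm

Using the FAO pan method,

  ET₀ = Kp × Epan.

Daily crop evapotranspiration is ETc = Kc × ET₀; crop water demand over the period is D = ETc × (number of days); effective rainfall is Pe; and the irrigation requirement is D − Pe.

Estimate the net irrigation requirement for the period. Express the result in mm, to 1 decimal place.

ET₀ = 0.73 × 6.4 = 4.6720 mm/d
ETc = Kc × ET₀ = 1.00 × 4.6720 = 4.6720 mm/d
Crop demand D = ETc × 10 d = 4.6720 × 10 = 46.720 mm
D − Pe = 46.720 − 8.9 = 37.820 mm

37.8 mm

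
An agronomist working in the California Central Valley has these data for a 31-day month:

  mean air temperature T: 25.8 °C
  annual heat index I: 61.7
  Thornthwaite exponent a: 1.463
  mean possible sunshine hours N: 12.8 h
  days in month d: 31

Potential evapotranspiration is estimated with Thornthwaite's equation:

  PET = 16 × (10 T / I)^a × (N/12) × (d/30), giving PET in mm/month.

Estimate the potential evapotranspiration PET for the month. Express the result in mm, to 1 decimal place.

10T/I = 10 × 25.8 / 61.7 = 4.1815
(10T/I)^a = 4.1815^1.463 = 8.1098
Uncorrected PET = 16 × 8.1098 = 129.757 mm
Correction = (N/12)(d/30) = (12.8/12)(31/30) = 1.1022
PET = 129.757 × 1.1022 = 143.018 mm/month

143.0 mm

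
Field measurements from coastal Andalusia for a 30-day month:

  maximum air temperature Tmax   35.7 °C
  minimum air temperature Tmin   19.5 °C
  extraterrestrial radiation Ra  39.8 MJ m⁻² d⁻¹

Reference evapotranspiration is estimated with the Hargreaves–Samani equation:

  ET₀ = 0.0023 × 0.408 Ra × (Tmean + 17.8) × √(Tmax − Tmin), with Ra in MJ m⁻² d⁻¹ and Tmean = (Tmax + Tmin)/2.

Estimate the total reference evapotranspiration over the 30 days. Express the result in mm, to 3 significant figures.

Tmean = (35.7 + 19.5)/2 = 27.60 °C
0.408 Ra = 0.408 × 39.8 = 16.2384 mm/d equivalent
ET₀ = 0.0023 × 16.2384 × (27.60 + 17.8) × √16.2 = 0.0023 × 16.2384 × 45.40 × 4.0249 = 6.8247 mm/d
Over 30 days: 6.8247 × 30 = 204.741 mm

205 mm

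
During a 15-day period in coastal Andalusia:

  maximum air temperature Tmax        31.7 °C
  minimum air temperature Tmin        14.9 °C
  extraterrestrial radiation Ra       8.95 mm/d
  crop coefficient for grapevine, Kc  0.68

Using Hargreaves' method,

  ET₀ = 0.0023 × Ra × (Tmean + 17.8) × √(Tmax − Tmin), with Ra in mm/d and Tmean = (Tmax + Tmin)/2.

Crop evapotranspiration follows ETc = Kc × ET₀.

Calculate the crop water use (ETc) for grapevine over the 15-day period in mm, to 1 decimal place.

Tmean = (31.7 + 14.9)/2 = 23.30 °C
ET₀ = 0.0023 × 8.95 × (23.30 + 17.8) × √16.8 = 0.0023 × 8.95 × 41.10 × 4.0988 = 3.4678 mm/d
ETc = Kc × ET₀ = 0.68 × 3.4678 = 2.3581 mm/d
Over 15 days: 2.3581 × 15 = 35.372 mm

35.4 mm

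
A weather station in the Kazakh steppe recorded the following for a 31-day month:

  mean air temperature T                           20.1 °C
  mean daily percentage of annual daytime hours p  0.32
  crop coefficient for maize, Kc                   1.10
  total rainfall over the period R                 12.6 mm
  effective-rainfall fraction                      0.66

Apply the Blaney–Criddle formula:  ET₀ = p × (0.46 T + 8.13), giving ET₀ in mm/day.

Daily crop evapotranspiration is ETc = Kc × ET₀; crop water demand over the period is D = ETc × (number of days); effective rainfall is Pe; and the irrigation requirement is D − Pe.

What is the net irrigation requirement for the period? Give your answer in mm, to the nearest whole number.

ET₀ = 0.32 × (0.46 × 20.1 + 8.13) = 0.32 × 17.376 = 5.5603 mm/d
ETc = Kc × ET₀ = 1.10 × 5.5603 = 6.1163 mm/d
Crop demand D = ETc × 31 d = 6.1163 × 31 = 189.605 mm
Pe = 0.66 × 12.6 = 8.316 mm
D − Pe = 189.605 − 8.316 = 181.289 mm

181 mm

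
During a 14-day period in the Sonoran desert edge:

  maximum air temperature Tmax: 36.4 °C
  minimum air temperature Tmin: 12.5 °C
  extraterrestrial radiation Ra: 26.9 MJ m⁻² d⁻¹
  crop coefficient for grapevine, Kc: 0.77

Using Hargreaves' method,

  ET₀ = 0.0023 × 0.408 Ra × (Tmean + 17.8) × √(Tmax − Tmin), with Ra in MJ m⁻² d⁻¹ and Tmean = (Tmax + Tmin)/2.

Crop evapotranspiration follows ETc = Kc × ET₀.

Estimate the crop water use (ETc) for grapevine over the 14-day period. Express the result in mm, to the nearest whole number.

56 mm

Tmean = (36.4 + 12.5)/2 = 24.45 °C
0.408 Ra = 0.408 × 26.9 = 10.9752 mm/d equivalent
ET₀ = 0.0023 × 10.9752 × (24.45 + 17.8) × √23.9 = 0.0023 × 10.9752 × 42.25 × 4.8888 = 5.2140 mm/d
ETc = Kc × ET₀ = 0.77 × 5.2140 = 4.0148 mm/d
Over 14 days: 4.0148 × 14 = 56.207 mm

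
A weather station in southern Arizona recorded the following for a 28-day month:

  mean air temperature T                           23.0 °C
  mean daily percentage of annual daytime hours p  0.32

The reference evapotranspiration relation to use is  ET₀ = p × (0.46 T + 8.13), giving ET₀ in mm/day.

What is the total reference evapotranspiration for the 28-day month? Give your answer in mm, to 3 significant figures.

168 mm

ET₀ = 0.32 × (0.46 × 23.0 + 8.13) = 0.32 × 18.710 = 5.9872 mm/d
Monthly total = 5.9872 × 28 = 167.642 mm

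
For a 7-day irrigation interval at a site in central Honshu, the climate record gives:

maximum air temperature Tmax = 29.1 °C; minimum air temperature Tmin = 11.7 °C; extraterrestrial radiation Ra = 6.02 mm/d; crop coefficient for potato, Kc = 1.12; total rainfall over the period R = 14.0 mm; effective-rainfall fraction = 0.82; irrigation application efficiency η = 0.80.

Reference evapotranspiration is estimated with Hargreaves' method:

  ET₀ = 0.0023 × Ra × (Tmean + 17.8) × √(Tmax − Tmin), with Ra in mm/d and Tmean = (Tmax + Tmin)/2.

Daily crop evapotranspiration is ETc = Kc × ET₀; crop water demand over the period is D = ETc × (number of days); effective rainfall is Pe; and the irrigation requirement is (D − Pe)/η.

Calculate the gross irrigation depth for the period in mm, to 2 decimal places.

7.27 mm

Tmean = (29.1 + 11.7)/2 = 20.40 °C
ET₀ = 0.0023 × 6.02 × (20.40 + 17.8) × √17.4 = 0.0023 × 6.02 × 38.20 × 4.1713 = 2.2063 mm/d
ETc = Kc × ET₀ = 1.12 × 2.2063 = 2.4711 mm/d
Crop demand D = ETc × 7 d = 2.4711 × 7 = 17.298 mm
Pe = 0.82 × 14.0 = 11.480 mm
D − Pe = 17.298 − 11.480 = 5.818 mm
Gross irrigation = 5.818 / 0.80 = 7.273 mm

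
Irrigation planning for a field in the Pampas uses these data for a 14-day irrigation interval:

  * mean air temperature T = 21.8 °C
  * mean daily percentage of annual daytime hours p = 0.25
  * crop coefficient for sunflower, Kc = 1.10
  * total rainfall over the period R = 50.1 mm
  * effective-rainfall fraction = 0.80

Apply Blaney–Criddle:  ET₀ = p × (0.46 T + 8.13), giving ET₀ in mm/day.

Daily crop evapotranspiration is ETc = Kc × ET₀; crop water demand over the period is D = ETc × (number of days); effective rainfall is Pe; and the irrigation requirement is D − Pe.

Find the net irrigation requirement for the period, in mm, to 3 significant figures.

29.8 mm

ET₀ = 0.25 × (0.46 × 21.8 + 8.13) = 0.25 × 18.158 = 4.5395 mm/d
ETc = Kc × ET₀ = 1.10 × 4.5395 = 4.9935 mm/d
Crop demand D = ETc × 14 d = 4.9935 × 14 = 69.909 mm
Pe = 0.80 × 50.1 = 40.080 mm
D − Pe = 69.909 − 40.080 = 29.829 mm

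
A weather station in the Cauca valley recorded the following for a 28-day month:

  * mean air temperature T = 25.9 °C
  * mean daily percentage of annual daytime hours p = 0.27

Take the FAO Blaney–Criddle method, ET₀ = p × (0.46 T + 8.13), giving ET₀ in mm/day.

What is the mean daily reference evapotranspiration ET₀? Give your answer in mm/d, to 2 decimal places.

ET₀ = 0.27 × (0.46 × 25.9 + 8.13) = 0.27 × 20.044 = 5.4119 mm/d

5.41 mm/d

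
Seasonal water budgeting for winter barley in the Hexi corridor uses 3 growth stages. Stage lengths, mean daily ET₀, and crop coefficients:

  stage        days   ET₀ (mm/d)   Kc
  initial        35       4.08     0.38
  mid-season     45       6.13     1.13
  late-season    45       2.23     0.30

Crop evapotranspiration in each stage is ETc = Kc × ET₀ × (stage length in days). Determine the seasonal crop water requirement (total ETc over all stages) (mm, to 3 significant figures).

initial: 0.38 × 4.08 × 35 = 54.26 mm
mid-season: 1.13 × 6.13 × 45 = 311.71 mm
late-season: 0.30 × 2.23 × 45 = 30.11 mm
Seasonal total = 396.08 mm

396 mm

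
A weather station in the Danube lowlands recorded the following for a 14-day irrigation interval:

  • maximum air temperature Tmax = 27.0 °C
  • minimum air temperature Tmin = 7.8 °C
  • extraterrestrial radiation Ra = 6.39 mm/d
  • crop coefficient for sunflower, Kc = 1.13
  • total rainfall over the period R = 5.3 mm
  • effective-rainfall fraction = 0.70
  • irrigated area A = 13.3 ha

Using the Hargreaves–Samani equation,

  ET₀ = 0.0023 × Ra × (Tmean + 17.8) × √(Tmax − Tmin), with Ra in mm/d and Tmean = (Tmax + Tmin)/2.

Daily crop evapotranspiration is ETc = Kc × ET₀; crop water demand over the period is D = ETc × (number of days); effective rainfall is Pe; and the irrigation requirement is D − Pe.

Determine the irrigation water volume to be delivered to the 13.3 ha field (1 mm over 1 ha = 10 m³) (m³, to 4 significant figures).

Tmean = (27.0 + 7.8)/2 = 17.40 °C
ET₀ = 0.0023 × 6.39 × (17.40 + 17.8) × √19.2 = 0.0023 × 6.39 × 35.20 × 4.3818 = 2.2669 mm/d
ETc = Kc × ET₀ = 1.13 × 2.2669 = 2.5616 mm/d
Crop demand D = ETc × 14 d = 2.5616 × 14 = 35.862 mm
Pe = 0.70 × 5.3 = 3.710 mm
D − Pe = 35.862 − 3.710 = 32.152 mm
Volume = 32.152 mm × 13.3 ha × 10 = 4276.2 m³

4276 m³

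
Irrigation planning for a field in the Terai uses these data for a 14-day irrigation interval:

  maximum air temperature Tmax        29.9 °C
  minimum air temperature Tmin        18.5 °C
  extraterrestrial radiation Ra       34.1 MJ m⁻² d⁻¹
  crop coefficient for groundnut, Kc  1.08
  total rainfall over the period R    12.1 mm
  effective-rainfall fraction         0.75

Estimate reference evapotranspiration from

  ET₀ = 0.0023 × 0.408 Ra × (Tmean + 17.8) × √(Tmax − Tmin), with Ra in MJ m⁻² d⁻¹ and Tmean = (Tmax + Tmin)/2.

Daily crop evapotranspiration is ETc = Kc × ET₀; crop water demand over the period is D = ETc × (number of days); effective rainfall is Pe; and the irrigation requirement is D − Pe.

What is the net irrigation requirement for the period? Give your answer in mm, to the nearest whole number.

Tmean = (29.9 + 18.5)/2 = 24.20 °C
0.408 Ra = 0.408 × 34.1 = 13.9128 mm/d equivalent
ET₀ = 0.0023 × 13.9128 × (24.20 + 17.8) × √11.4 = 0.0023 × 13.9128 × 42.00 × 3.3764 = 4.5378 mm/d
ETc = Kc × ET₀ = 1.08 × 4.5378 = 4.9008 mm/d
Crop demand D = ETc × 14 d = 4.9008 × 14 = 68.611 mm
Pe = 0.75 × 12.1 = 9.075 mm
D − Pe = 68.611 − 9.075 = 59.536 mm

60 mm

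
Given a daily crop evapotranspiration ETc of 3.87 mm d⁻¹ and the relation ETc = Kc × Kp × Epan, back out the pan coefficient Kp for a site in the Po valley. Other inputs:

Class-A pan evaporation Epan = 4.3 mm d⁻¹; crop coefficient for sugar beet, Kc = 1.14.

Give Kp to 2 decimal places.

ETc = Kc × Kp × Epan  ⇒  Kp = ETc / (Kc × Epan)
Kp = 3.87 / (1.14 × 4.3) = 3.87 / 4.902 = 0.7895

0.79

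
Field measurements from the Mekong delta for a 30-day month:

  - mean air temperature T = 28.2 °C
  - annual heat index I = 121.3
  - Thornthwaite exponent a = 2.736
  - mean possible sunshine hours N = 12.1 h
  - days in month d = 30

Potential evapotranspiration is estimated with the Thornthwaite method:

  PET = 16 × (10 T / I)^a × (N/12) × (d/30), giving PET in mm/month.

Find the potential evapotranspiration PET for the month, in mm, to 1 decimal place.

162.2 mm

10T/I = 10 × 28.2 / 121.3 = 2.3248
(10T/I)^a = 2.3248^2.736 = 10.0561
Uncorrected PET = 16 × 10.0561 = 160.898 mm
Correction = (N/12)(d/30) = (12.1/12)(30/30) = 1.0083
PET = 160.898 × 1.0083 = 162.233 mm/month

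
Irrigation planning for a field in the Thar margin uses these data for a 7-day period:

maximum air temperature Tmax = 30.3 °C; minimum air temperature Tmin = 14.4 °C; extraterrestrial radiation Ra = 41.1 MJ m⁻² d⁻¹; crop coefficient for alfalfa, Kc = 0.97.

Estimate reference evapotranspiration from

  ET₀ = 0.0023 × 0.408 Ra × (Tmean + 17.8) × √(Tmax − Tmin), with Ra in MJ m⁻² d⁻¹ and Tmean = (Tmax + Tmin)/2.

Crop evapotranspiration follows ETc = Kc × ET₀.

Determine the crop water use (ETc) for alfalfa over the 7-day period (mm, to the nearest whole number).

42 mm

Tmean = (30.3 + 14.4)/2 = 22.35 °C
0.408 Ra = 0.408 × 41.1 = 16.7688 mm/d equivalent
ET₀ = 0.0023 × 16.7688 × (22.35 + 17.8) × √15.9 = 0.0023 × 16.7688 × 40.15 × 3.9875 = 6.1747 mm/d
ETc = Kc × ET₀ = 0.97 × 6.1747 = 5.9895 mm/d
Over 7 days: 5.9895 × 7 = 41.927 mm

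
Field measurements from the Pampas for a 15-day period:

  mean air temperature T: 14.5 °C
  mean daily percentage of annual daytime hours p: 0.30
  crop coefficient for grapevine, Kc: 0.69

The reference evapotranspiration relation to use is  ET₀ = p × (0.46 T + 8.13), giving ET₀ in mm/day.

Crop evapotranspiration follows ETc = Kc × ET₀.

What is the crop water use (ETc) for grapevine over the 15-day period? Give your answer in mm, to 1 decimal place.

ET₀ = 0.30 × (0.46 × 14.5 + 8.13) = 0.30 × 14.800 = 4.4400 mm/d
ETc = Kc × ET₀ = 0.69 × 4.4400 = 3.0636 mm/d
Over 15 days: 3.0636 × 15 = 45.954 mm

46.0 mm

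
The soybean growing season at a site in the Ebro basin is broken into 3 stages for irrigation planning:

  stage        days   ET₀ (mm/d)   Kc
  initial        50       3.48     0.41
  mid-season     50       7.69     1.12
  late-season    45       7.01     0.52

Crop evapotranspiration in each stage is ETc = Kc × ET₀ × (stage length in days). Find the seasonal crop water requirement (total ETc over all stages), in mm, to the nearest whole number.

666 mm

initial: 0.41 × 3.48 × 50 = 71.34 mm
mid-season: 1.12 × 7.69 × 50 = 430.64 mm
late-season: 0.52 × 7.01 × 45 = 164.03 mm
Seasonal total = 666.01 mm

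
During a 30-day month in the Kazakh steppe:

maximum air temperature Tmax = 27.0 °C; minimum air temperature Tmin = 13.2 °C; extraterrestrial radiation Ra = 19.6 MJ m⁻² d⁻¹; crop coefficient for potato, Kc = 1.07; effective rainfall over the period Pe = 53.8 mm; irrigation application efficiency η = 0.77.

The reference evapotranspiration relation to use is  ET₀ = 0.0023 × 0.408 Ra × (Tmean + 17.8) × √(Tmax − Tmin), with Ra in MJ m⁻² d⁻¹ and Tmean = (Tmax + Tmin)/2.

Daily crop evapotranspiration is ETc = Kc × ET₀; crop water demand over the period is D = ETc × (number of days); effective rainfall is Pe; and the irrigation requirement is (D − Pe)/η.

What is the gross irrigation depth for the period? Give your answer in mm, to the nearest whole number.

38 mm

Tmean = (27.0 + 13.2)/2 = 20.10 °C
0.408 Ra = 0.408 × 19.6 = 7.9968 mm/d equivalent
ET₀ = 0.0023 × 7.9968 × (20.10 + 17.8) × √13.8 = 0.0023 × 7.9968 × 37.90 × 3.7148 = 2.5895 mm/d
ETc = Kc × ET₀ = 1.07 × 2.5895 = 2.7708 mm/d
Crop demand D = ETc × 30 d = 2.7708 × 30 = 83.124 mm
D − Pe = 83.124 − 53.8 = 29.324 mm
Gross irrigation = 29.324 / 0.77 = 38.083 mm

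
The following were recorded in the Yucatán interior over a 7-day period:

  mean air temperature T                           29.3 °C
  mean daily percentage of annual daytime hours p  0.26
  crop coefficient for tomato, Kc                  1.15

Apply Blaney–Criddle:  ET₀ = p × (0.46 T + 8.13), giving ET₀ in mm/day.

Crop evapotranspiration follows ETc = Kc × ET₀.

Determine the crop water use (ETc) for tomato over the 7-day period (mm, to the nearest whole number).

45 mm

ET₀ = 0.26 × (0.46 × 29.3 + 8.13) = 0.26 × 21.608 = 5.6181 mm/d
ETc = Kc × ET₀ = 1.15 × 5.6181 = 6.4608 mm/d
Over 7 days: 6.4608 × 7 = 45.226 mm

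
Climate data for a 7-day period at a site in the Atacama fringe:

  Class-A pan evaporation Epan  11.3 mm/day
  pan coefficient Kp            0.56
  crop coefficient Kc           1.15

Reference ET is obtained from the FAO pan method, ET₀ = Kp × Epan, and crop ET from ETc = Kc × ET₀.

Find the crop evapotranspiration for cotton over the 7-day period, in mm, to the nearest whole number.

ET₀ = 0.56 × 11.3 = 6.3280 mm/d
ETc = Kc × ET₀ = 1.15 × 6.3280 = 7.2772 mm/d
Over 7 days: 7.2772 × 7 = 50.940 mm

51 mm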